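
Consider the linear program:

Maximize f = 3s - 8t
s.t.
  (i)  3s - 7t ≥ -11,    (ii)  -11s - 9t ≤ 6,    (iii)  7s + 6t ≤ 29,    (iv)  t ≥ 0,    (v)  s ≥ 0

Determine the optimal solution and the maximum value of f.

s = 29/7, t = 0, maximum f = 87/7

Corner points and f = 3s - 8t:
  (137/67, 164/67) → f = -901/67
  (0, 11/7) → f = -88/7
  (29/7, 0) → f = 87/7
  (0, 0) → f = 0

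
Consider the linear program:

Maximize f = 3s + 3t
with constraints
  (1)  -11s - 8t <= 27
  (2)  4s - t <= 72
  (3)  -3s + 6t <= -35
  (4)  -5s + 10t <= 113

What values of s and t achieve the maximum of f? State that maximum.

Vertices and f = 3s + 3t:
  (549/43, -900/43) → f = -1053/43
  (59/45, -233/45) → f = -58/5
  (397/21, 76/21) → f = 473/7

s = 397/21, t = 76/21, maximum f = 473/7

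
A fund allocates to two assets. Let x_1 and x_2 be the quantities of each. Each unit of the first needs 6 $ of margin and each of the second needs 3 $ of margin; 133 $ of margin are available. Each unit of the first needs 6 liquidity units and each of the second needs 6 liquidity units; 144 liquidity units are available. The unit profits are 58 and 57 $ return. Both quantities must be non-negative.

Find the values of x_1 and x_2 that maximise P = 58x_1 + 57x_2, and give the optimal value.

x_1 = 61/3, x_2 = 11/3, maximum P = 4165/3

Corner points and P = 58x_1 + 57x_2:
  (0, 0) → P = 0
  (0, 24) → P = 1368
  (133/6, 0) → P = 3857/3
  (61/3, 11/3) → P = 4165/3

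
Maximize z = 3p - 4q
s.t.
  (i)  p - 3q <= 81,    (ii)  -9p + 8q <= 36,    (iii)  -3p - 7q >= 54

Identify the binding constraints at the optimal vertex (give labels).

Vertices and z = 3p - 4q:
  (-756/19, -765/19) → z = 792/19
  (405/16, -297/16) → z = 2403/16
  (-228/29, -126/29) → z = -180/29

The maximum is at (405/16, -297/16). Substituting into each constraint, equality holds for (i) and (iii); the remaining constraints have slack.

(i) and (iii)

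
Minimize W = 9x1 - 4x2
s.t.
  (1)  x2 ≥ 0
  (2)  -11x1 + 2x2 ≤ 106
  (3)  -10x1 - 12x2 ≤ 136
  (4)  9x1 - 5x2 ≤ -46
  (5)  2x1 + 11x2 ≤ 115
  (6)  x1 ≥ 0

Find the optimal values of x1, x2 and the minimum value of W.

x1 = 0, x2 = 115/11, minimum W = -460/11

Corner points and W = 9x1 - 4x2:
  (69/109, 1127/109) → W = -3887/109
  (0, 46/5) → W = -184/5
  (0, 115/11) → W = -460/11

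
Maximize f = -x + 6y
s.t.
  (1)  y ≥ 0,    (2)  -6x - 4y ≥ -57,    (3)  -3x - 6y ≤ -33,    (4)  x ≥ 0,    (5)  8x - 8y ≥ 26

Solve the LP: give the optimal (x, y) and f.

x = 7, y = 15/4, maximum f = 31/2

Extreme points and f = -x + 6y:
  (35/4, 9/8) → f = -2
  (7, 15/4) → f = 31/2
  (35/6, 31/12) → f = 29/3

At the optimal vertex, -6x - 4y = -57 and 8x - 8y = 26.
Solving simultaneously gives x = 7, y = 15/4.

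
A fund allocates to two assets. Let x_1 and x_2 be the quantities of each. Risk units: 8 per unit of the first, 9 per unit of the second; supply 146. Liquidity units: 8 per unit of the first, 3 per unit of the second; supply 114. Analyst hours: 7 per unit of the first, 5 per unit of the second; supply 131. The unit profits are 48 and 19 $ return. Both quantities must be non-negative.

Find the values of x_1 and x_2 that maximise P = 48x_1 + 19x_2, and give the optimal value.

x_1 = 49/4, x_2 = 16/3, maximum P = 2068/3

Corner points and P = 48x_1 + 19x_2:
  (0, 0) → P = 0
  (0, 146/9) → P = 2774/9
  (57/4, 0) → P = 684
  (49/4, 16/3) → P = 2068/3

The optimum lies where 8x_1 + 9x_2 = 146 and 8x_1 + 3x_2 = 114.
Solving simultaneously gives x_1 = 49/4, x_2 = 16/3.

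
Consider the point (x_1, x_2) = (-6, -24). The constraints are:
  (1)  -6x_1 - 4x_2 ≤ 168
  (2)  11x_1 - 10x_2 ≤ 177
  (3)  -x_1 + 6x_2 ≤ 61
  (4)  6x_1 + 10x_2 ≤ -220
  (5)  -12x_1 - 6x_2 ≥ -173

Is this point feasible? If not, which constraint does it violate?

(1): 132 ≤ 168 ✓
(2): 174 ≤ 177 ✓
(3): -138 ≤ 61 ✓
(4): -276 ≤ -220 ✓
(5): 216 ≥ -173 ✓

feasible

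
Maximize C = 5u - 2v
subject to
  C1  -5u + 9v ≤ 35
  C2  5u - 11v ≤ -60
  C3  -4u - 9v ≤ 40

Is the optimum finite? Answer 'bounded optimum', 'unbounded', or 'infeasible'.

From the feasible point (31/2, 25/2), moving in the direction (9, 5) keeps every constraint satisfied while C increases without bound.

unbounded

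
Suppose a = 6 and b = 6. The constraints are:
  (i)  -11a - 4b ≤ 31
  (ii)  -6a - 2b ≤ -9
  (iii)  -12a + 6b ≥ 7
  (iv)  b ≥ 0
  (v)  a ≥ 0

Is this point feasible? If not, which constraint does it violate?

not feasible — violates (iii)

Constraint (iii): -12a + 6b = -36, which is not ≥ 7. All other constraints are satisfied.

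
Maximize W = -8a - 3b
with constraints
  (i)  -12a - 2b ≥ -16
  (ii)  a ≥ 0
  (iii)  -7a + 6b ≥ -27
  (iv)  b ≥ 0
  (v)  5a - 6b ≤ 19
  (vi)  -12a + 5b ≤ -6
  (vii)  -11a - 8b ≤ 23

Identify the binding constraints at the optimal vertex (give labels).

Extreme points and W = -8a - 3b:
  (4/3, 0) → W = -32/3
  (23/21, 10/7) → W = -274/21
  (1/2, 0) → W = -4

The maximum is at (1/2, 0). Substituting into each constraint, equality holds for (iv) and (vi); the remaining constraints have slack.

(iv) and (vi)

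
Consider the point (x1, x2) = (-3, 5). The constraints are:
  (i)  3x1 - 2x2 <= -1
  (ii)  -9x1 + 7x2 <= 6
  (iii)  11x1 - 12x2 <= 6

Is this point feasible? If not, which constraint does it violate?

not feasible — violates (ii)

Constraint (ii): -9x1 + 7x2 = 62, which is not ≤ 6. All other constraints are satisfied.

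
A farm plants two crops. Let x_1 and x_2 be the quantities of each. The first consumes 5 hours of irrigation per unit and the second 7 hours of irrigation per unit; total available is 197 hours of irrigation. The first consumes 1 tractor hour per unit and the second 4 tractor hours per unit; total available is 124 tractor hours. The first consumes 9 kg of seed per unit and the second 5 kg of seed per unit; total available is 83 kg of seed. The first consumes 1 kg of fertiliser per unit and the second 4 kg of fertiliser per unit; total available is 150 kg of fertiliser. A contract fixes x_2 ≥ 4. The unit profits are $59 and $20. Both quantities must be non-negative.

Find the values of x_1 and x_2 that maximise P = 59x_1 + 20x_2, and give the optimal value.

Feasible corners and P = 59x_1 + 20x_2:
  (0, 83/5) → P = 332
  (0, 4) → P = 80
  (7, 4) → P = 493

x_1 = 7, x_2 = 4, maximum P = 493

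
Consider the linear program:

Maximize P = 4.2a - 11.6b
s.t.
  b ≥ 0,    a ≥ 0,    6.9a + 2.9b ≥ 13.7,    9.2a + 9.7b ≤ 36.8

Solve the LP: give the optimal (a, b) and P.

a = 4, b = 0, maximum P = 16.8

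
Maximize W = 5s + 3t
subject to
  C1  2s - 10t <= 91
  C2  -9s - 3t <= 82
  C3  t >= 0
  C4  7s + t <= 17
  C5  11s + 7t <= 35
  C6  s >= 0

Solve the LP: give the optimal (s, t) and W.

s = 42/19, t = 29/19, maximum W = 297/19

Feasible corners and W = 5s + 3t:
  (17/7, 0) → W = 85/7
  (0, 0) → W = 0
  (42/19, 29/19) → W = 297/19
  (0, 5) → W = 15

At the optimal vertex, 7s + t = 17 and 11s + 7t = 35.
Solving simultaneously gives s = 42/19, t = 29/19.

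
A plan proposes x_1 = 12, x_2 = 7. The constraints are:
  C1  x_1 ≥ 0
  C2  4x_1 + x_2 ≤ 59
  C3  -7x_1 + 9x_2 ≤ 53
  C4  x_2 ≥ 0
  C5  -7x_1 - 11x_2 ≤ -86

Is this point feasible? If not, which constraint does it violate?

C1: 12 ≥ 0 ✓
C2: 55 ≤ 59 ✓
C3: -21 ≤ 53 ✓
C4: 7 ≥ 0 ✓
C5: -161 ≤ -86 ✓

feasible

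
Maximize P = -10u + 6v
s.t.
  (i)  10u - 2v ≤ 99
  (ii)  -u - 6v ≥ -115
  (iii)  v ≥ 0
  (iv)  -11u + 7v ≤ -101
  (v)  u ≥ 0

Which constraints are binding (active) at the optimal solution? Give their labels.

(iii) and (iv)

Corner points and P = -10u + 6v:
  (99/10, 0) → P = -99
  (491/48, 79/48) → P = -1109/12
  (101/11, 0) → P = -1010/11

The maximum is at (101/11, 0). Substituting into each constraint, equality holds for (iii) and (iv); the remaining constraints have slack.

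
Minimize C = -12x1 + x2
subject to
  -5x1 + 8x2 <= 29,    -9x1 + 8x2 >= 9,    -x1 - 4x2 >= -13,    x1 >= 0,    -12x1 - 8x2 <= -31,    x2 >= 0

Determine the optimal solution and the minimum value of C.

Feasible corners and C = -12x1 + x2:
  (17/11, 63/22) → C = -345/22
  (22/21, 129/56) → C = -575/56
  (1/2, 25/8) → C = -23/8

x1 = 17/11, x2 = 63/22, minimum C = -345/22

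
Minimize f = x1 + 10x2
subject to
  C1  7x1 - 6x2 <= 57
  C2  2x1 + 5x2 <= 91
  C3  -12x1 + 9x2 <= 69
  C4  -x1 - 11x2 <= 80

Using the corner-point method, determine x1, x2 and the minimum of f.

x1 = -493/47, x2 = -297/47, minimum f = -3463/47

Feasible corners and f = x1 + 10x2:
  (831/47, 523/47) → f = 6061/47
  (147/83, -617/83) → f = -6023/83
  (79/13, 205/13) → f = 2129/13
  (-493/47, -297/47) → f = -3463/47

The optimum lies where -12x1 + 9x2 = 69 and -x1 - 11x2 = 80.
Solving simultaneously gives x1 = -493/47, x2 = -297/47.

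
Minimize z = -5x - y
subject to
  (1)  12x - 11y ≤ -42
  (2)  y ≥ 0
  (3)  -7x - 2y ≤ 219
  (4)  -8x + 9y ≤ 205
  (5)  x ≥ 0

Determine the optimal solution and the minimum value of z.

x = 1877/20, y = 531/5, minimum z = -11509/20

Corner points and z = -5x - y:
  (1877/20, 531/5) → z = -11509/20
  (0, 42/11) → z = -42/11
  (0, 205/9) → z = -205/9

At the optimal vertex, 12x - 11y = -42 and -8x + 9y = 205.
Solving simultaneously gives x = 1877/20, y = 531/5.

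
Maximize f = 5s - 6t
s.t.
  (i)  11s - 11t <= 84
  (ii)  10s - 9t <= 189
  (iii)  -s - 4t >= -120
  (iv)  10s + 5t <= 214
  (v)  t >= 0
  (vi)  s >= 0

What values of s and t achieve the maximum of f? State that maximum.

Vertices and f = 5s - 6t:
  (2774/165, 1514/165) → f = 4786/165
  (84/11, 0) → f = 420/11
  (256/35, 986/35) → f = -4636/35
  (0, 30) → f = -180
  (0, 0) → f = 0

The optimum lies where 11s - 11t = 84 and t = 0.
Solving simultaneously gives s = 84/11, t = 0.

s = 84/11, t = 0, maximum f = 420/11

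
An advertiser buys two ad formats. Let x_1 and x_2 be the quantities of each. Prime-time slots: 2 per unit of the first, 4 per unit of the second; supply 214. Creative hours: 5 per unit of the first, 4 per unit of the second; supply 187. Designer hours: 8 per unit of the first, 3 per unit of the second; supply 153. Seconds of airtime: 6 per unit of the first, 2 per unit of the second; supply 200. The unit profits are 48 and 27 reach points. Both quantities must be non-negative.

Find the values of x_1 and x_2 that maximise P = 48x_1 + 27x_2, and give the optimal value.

Feasible corners and P = 48x_1 + 27x_2:
  (0, 0) → P = 0
  (0, 187/4) → P = 5049/4
  (153/8, 0) → P = 918
  (3, 43) → P = 1305

At the optimal vertex, 5x_1 + 4x_2 = 187 and 8x_1 + 3x_2 = 153.
Solving simultaneously gives x_1 = 3, x_2 = 43.

x_1 = 3, x_2 = 43, maximum P = 1305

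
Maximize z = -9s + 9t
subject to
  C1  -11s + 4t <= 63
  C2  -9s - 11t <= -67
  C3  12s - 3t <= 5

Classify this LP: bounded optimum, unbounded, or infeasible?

Corner points and z = -9s + 9t:
  (-425/157, 1304/157) → z = 15561/157
  (209/15, 811/15) → z = 1806/5
  (256/159, 253/53) → z = 1509/53
The feasible region has finitely many vertices and no improving ray; the maximum is 1806/5 at (209/15, 811/15).

bounded optimum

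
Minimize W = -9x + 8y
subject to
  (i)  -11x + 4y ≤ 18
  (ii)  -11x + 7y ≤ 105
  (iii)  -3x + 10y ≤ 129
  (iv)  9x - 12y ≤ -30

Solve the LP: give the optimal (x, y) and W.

x = 208/9, y = 119/6, minimum W = -148/3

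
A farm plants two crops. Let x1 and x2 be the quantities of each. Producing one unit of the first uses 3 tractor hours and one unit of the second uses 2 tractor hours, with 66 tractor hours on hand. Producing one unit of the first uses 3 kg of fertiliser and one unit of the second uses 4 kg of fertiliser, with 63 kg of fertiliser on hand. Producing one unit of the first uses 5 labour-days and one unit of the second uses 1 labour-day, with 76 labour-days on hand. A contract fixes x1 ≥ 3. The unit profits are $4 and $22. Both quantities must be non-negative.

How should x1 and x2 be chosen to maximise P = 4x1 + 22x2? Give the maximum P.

Extreme points and P = 4x1 + 22x2:
  (76/5, 0) → P = 304/5
  (3, 0) → P = 12
  (241/17, 87/17) → P = 2878/17
  (3, 27/2) → P = 309

At the optimal vertex, 3x1 + 4x2 = 63 and x1 = 3.
Solving simultaneously gives x1 = 3, x2 = 27/2.

x1 = 3, x2 = 27/2, maximum P = 309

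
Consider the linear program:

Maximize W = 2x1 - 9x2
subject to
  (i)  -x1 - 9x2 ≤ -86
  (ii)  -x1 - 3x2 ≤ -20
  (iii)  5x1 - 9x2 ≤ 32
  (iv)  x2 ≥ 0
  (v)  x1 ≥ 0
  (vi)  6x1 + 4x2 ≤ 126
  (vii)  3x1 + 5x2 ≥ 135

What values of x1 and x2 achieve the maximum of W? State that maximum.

x1 = 5, x2 = 24, maximum W = -206

Corner points and W = 2x1 - 9x2:
  (0, 63/2) → W = -567/2
  (0, 27) → W = -243
  (5, 24) → W = -206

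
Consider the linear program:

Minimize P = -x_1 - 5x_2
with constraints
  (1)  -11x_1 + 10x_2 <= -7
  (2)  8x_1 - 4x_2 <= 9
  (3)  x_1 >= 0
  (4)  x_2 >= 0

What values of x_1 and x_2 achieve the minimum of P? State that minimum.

x_1 = 31/18, x_2 = 43/36, minimum P = -277/36

Corner points and P = -x_1 - 5x_2:
  (31/18, 43/36) → P = -277/36
  (7/11, 0) → P = -7/11
  (9/8, 0) → P = -9/8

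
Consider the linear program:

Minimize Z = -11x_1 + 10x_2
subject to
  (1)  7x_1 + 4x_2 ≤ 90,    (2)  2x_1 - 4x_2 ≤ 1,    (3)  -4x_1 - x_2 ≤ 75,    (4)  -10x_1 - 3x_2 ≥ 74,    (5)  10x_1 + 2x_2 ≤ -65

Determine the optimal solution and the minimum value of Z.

Corner points and Z = -11x_1 + 10x_2:
  (-130/3, 295/3) → Z = 1460
  (-566/19, 1418/19) → Z = 1074
  (-299/18, -77/9) → Z = 583/6
  (-293/46, -79/23) → Z = 1643/46

At the optimal vertex, 2x_1 - 4x_2 = 1 and -10x_1 - 3x_2 = 74.
Solving simultaneously gives x_1 = -293/46, x_2 = -79/23.

x_1 = -293/46, x_2 = -79/23, minimum Z = 1643/46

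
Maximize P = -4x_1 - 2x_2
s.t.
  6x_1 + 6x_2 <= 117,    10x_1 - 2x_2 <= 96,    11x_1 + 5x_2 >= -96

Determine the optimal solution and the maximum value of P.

x_1 = 4, x_2 = -28, maximum P = 40

Vertices and P = -4x_1 - 2x_2:
  (45/4, 33/4) → P = -123/2
  (-129/4, 207/4) → P = 51/2
  (4, -28) → P = 40

At the optimal vertex, 10x_1 - 2x_2 = 96 and 11x_1 + 5x_2 = -96.
Solving simultaneously gives x_1 = 4, x_2 = -28.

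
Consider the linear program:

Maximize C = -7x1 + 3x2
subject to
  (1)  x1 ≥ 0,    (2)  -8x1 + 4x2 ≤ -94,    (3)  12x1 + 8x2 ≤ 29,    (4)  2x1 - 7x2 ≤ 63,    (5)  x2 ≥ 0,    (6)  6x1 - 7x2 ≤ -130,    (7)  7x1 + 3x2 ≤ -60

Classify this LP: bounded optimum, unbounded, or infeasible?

The boundaries 6x1 - 7x2 = -130 and 7x1 + 3x2 = -60 meet at (-810/67, 550/67), but that point violates x1 ≥ 0. Every candidate vertex is excluded by some other constraint, so the feasible region is empty.

infeasible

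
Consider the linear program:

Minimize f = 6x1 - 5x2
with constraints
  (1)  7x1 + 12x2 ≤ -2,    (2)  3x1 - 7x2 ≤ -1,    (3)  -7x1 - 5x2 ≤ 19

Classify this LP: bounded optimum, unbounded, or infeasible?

Corner points and f = 6x1 - 5x2:
  (-26/85, 1/85) → f = -161/85
  (-218/49, 17/7) → f = -1903/49
  (-69/32, -25/32) → f = -289/32
The feasible region has finitely many vertices and no improving ray; the minimum is -1903/49 at (-218/49, 17/7).

bounded optimum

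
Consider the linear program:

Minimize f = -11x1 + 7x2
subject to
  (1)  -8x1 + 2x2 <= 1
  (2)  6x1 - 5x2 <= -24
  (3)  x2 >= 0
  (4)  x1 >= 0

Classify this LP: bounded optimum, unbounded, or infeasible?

From the feasible point (43/28, 93/14), moving in the direction (5, 6) keeps every constraint satisfied while f decreases without bound.

unbounded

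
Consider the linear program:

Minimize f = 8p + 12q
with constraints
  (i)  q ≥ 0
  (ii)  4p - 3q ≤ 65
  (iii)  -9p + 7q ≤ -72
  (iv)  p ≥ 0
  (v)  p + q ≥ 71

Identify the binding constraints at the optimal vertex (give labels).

(ii) and (v)

Extreme points and f = 8p + 12q:
  (239, 297) → f = 5476
  (278/7, 219/7) → f = 4852/7
  (569/16, 567/16) → f = 2839/4

The minimum is at (278/7, 219/7). Substituting into each constraint, equality holds for (ii) and (v); the remaining constraints have slack.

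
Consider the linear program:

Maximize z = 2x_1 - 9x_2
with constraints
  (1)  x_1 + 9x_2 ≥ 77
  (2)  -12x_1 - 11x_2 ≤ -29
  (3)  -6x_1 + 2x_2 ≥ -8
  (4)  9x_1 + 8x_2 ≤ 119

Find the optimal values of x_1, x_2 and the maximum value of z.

x_1 = 113/28, x_2 = 227/28, maximum z = -1817/28

Corner points and z = 2x_1 - 9x_2:
  (-586/97, 895/97) → z = -9227/97
  (113/28, 227/28) → z = -1817/28
  (151/33, 107/11) → z = -2587/33
The feasible region is unbounded (it extends along (-8, 9), (-11, 12)), but z strictly decreases along every unbounded feasible direction, so there is no improving ray and the maximum is attained at a vertex.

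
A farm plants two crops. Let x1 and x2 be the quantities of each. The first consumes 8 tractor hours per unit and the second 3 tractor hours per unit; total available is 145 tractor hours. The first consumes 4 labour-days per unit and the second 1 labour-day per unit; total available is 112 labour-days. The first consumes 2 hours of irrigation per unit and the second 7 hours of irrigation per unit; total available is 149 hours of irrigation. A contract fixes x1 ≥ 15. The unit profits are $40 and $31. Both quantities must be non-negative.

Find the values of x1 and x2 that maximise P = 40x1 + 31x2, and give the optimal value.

x1 = 15, x2 = 25/3, maximum P = 2575/3

Feasible corners and P = 40x1 + 31x2:
  (145/8, 0) → P = 725
  (15, 0) → P = 600
  (15, 25/3) → P = 2575/3

The binding constraints are 8x1 + 3x2 = 145 and x1 = 15.
Solving simultaneously gives x1 = 15, x2 = 25/3.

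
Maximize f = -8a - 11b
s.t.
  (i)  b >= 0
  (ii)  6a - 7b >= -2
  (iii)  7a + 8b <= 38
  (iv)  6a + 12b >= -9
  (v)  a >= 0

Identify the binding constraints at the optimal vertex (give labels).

(i) and (v)

Vertices and f = -8a - 11b:
  (38/7, 0) → f = -304/7
  (0, 0) → f = 0
  (250/97, 242/97) → f = -4662/97
  (0, 2/7) → f = -22/7

The maximum is at (0, 0). Substituting into each constraint, equality holds for (i) and (v); the remaining constraints have slack.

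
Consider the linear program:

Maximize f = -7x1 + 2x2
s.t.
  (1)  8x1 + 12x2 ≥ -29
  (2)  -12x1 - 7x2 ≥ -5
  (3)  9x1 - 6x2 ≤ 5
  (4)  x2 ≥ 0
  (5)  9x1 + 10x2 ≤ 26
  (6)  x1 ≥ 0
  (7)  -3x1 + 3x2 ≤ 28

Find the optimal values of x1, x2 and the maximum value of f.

x1 = 0, x2 = 5/7, maximum f = 10/7

Vertices and f = -7x1 + 2x2:
  (5/12, 0) → f = -35/12
  (0, 5/7) → f = 10/7
  (0, 0) → f = 0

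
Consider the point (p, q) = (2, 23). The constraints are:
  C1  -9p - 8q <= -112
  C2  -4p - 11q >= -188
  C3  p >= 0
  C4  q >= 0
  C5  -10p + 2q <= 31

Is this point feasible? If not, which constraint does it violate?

not feasible — violates C2

Constraint C2: -4p - 11q = -261, which is not ≥ -188. All other constraints are satisfied.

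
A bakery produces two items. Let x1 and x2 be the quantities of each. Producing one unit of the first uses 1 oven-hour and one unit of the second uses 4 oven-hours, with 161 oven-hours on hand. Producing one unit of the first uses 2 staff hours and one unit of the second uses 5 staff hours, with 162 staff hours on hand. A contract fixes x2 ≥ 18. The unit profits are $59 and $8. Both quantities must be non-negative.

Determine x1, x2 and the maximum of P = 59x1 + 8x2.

Extreme points and P = 59x1 + 8x2:
  (0, 162/5) → P = 1296/5
  (0, 18) → P = 144
  (36, 18) → P = 2268

x1 = 36, x2 = 18, maximum P = 2268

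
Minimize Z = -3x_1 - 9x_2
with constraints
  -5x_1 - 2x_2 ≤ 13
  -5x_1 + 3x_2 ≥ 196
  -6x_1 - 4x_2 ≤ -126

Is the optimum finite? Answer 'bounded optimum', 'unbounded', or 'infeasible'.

unbounded

From the feasible point (-38, 177/2), moving in the direction (3, 5) keeps every constraint satisfied while Z decreases without bound.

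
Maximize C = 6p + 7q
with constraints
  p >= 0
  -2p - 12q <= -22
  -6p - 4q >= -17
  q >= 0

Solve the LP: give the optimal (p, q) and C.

At the optimal vertex, p = 0 and -6p - 4q = -17.
Solving simultaneously gives p = 0, q = 17/4.

p = 0, q = 17/4, maximum C = 119/4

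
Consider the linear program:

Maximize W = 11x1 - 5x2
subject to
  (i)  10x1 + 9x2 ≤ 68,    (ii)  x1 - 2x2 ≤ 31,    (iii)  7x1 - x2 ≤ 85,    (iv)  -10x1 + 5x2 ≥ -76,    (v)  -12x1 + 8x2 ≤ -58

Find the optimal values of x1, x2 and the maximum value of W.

Corner points and W = 11x1 - 5x2:
  (256/35, -4/7) → W = 2916/35
  (533/94, 59/47) → W = 5273/94
  (-1/5, -78/5) → W = 379/5
  (-33/4, -157/8) → W = 59/8

At the optimal vertex, 10x1 + 9x2 = 68 and -10x1 + 5x2 = -76.
Solving simultaneously gives x1 = 256/35, x2 = -4/7.

x1 = 256/35, x2 = -4/7, maximum W = 2916/35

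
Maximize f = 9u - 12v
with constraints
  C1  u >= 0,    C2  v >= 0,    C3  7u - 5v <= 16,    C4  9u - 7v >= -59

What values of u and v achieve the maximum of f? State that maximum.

u = 16/7, v = 0, maximum f = 144/7

The binding constraints are v = 0 and 7u - 5v = 16.
Solving simultaneously gives u = 16/7, v = 0.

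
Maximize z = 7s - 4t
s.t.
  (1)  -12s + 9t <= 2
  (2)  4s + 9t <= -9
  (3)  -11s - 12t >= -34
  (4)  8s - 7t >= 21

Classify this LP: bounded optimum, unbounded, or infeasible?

From the feasible point (-203/12, -67/3), moving in the direction (12, -11) keeps every constraint satisfied while z increases without bound.

unbounded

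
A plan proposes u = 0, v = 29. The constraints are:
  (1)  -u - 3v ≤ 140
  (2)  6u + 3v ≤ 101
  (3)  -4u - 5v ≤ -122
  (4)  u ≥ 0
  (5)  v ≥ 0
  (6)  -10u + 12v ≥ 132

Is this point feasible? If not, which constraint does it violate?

(1): -87 ≤ 140 ✓
(2): 87 ≤ 101 ✓
(3): -145 ≤ -122 ✓
(4): 0 ≥ 0 ✓
(5): 29 ≥ 0 ✓
(6): 348 ≥ 132 ✓

feasible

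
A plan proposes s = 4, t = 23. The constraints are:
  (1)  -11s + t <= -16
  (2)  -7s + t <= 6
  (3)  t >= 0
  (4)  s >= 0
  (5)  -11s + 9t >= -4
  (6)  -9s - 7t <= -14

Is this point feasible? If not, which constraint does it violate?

(1): -21 ≤ -16 ✓
(2): -5 ≤ 6 ✓
(3): 23 ≥ 0 ✓
(4): 4 ≥ 0 ✓
(5): 163 ≥ -4 ✓
(6): -197 ≤ -14 ✓

feasible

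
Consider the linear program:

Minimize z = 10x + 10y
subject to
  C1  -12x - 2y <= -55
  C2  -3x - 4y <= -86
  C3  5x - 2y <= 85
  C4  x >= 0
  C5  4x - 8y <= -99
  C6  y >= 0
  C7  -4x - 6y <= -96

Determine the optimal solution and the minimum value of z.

Feasible corners and z = 10x + 10y:
  (8/7, 289/14) → z = 1525/7
  (0, 55/2) → z = 275
  (73/10, 641/40) → z = 933/4
  (439/16, 835/32) → z = 8565/16
The feasible region is unbounded (it extends along (0, 1), (2, 5)), but z strictly increases along every unbounded feasible direction, so there is no improving ray and the minimum is attained at a vertex.

x = 8/7, y = 289/14, minimum z = 1525/7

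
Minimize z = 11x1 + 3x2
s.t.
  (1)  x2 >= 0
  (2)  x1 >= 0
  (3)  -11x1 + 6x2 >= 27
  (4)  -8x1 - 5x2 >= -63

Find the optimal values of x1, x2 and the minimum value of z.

Corner points and z = 11x1 + 3x2:
  (0, 9/2) → z = 27/2
  (0, 63/5) → z = 189/5
  (243/103, 909/103) → z = 5400/103

At the optimal vertex, x1 = 0 and -11x1 + 6x2 = 27.
Solving simultaneously gives x1 = 0, x2 = 9/2.

x1 = 0, x2 = 9/2, minimum z = 27/2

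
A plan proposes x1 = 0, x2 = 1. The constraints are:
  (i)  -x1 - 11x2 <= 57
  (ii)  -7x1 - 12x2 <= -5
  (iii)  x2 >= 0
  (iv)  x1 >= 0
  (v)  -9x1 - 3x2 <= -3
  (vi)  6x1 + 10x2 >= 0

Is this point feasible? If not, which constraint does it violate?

feasible

(i): -11 ≤ 57 ✓
(ii): -12 ≤ -5 ✓
(iii): 1 ≥ 0 ✓
(iv): 0 ≥ 0 ✓
(v): -3 ≤ -3 ✓
(vi): 10 ≥ 0 ✓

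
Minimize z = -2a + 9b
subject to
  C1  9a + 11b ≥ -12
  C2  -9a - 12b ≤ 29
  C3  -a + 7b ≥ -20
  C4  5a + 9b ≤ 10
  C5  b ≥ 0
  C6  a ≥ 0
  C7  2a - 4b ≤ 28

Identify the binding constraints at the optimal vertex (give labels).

Corner points and z = -2a + 9b:
  (2, 0) → z = -4
  (0, 10/9) → z = 10
  (0, 0) → z = 0

The minimum is at (2, 0). Substituting into each constraint, equality holds for C4 and C5; the remaining constraints have slack.

C4 and C5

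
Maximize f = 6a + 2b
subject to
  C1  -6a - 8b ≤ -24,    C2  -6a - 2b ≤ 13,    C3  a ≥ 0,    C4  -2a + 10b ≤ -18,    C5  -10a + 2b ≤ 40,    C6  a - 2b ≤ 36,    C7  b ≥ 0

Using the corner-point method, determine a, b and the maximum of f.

a = 54, b = 9, maximum f = 342

Corner points and f = 6a + 2b:
  (54, 9) → f = 342
  (9, 0) → f = 54
  (36, 0) → f = 216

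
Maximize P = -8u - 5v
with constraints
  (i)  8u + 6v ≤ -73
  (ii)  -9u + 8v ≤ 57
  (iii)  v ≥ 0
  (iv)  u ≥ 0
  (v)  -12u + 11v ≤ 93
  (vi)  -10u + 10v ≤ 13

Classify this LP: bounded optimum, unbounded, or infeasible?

The boundaries 8u + 6v = -73 and u = 0 meet at (0, -73/6), but that point violates v ≥ 0. Every candidate vertex is excluded by some other constraint, so the feasible region is empty.

infeasible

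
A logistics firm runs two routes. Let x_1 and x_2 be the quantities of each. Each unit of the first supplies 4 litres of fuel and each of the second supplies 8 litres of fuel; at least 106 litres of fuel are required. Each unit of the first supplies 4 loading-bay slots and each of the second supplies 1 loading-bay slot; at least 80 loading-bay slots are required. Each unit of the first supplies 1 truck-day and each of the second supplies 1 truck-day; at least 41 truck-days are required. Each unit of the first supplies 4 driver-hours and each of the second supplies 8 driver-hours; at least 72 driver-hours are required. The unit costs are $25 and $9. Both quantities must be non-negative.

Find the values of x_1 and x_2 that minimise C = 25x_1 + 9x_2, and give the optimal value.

Corner points and C = 25x_1 + 9x_2:
  (0, 80) → C = 720
  (41, 0) → C = 1025
  (13, 28) → C = 577
The feasible region is unbounded (it extends along (0, 1), (1, 0)), but C strictly increases along every unbounded feasible direction, so there is no improving ray and the minimum is attained at a vertex.

x_1 = 13, x_2 = 28, minimum C = 577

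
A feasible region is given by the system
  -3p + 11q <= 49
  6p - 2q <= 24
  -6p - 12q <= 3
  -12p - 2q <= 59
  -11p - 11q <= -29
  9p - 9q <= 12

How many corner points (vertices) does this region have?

4

Pairwise boundary intersections that survive every other constraint:
  (181/30, 61/10)
  (-10/7, 313/77)
  (16/3, 4)
  (131/66, 43/66)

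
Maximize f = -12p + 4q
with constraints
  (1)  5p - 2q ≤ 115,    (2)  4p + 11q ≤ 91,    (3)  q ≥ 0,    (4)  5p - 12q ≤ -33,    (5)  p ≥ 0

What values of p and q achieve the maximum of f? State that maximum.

p = 0, q = 91/11, maximum f = 364/11

Extreme points and f = -12p + 4q:
  (729/103, 587/103) → f = -6400/103
  (0, 91/11) → f = 364/11
  (0, 11/4) → f = 11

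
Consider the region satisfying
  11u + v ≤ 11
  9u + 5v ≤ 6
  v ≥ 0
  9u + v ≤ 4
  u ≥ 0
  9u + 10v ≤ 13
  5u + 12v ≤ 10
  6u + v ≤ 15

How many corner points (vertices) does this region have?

5

Intersecting each pair of boundary lines and keeping only the points that satisfy every inequality leaves:
  (7/18, 1/2)
  (22/83, 60/83)
  (4/9, 0)
  (0, 0)
  (0, 5/6)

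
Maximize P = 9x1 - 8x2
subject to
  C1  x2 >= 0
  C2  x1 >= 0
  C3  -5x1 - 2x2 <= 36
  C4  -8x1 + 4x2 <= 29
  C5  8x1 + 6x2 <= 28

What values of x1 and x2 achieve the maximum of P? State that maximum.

x1 = 7/2, x2 = 0, maximum P = 63/2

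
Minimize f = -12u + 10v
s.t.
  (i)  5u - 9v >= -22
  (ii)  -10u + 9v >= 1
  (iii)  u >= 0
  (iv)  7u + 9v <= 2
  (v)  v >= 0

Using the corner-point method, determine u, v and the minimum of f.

Feasible corners and f = -12u + 10v:
  (0, 1/9) → f = 10/9
  (1/17, 3/17) → f = 18/17
  (0, 2/9) → f = 20/9

At the optimal vertex, -10u + 9v = 1 and 7u + 9v = 2.
Solving simultaneously gives u = 1/17, v = 3/17.

u = 1/17, v = 3/17, minimum f = 18/17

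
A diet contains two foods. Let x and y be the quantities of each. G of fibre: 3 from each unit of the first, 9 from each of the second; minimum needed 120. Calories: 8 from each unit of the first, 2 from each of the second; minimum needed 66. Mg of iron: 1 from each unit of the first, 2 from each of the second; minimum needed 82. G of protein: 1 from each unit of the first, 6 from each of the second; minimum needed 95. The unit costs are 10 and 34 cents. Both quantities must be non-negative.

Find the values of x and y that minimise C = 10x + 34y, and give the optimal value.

Corner points and C = 10x + 34y:
  (0, 41) → C = 1394
  (95, 0) → C = 950
  (151/2, 13/4) → C = 1731/2
The feasible region is unbounded (it extends along (0, 1), (1, 0)), but C strictly increases along every unbounded feasible direction, so there is no improving ray and the minimum is attained at a vertex.

x = 151/2, y = 13/4, minimum C = 1731/2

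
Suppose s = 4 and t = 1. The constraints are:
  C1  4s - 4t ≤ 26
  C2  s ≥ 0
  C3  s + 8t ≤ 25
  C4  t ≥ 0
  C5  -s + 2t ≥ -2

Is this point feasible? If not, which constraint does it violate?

C1: 12 ≤ 26 ✓
C2: 4 ≥ 0 ✓
C3: 12 ≤ 25 ✓
C4: 1 ≥ 0 ✓
C5: -2 ≥ -2 ✓

feasible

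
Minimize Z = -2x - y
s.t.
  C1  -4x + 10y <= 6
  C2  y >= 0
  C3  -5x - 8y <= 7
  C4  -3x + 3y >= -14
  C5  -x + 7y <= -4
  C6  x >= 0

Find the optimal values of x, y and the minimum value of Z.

x = 43/9, y = 1/9, minimum Z = -29/3

Vertices and Z = -2x - y:
  (14/3, 0) → Z = -28/3
  (4, 0) → Z = -8
  (43/9, 1/9) → Z = -29/3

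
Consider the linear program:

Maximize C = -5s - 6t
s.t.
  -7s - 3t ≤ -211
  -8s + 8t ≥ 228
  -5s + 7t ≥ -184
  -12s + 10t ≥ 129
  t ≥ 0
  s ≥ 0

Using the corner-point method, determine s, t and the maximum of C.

s = 251/20, t = 821/20, maximum C = -6181/20

Vertices and C = -5s - 6t:
  (251/20, 821/20) → C = -6181/20
  (0, 211/3) → C = -422
  (78, 213/2) → C = -1029
The feasible region is unbounded (it extends along (0, 1), (5, 6)), but C strictly decreases along every unbounded feasible direction, so there is no improving ray and the maximum is attained at a vertex.

The binding constraints are -7s - 3t = -211 and -8s + 8t = 228.
Solving simultaneously gives s = 251/20, t = 821/20.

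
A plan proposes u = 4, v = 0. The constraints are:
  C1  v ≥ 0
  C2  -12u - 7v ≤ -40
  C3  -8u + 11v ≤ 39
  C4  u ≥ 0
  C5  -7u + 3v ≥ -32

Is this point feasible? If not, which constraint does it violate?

feasible

C1: 0 ≥ 0 ✓
C2: -48 ≤ -40 ✓
C3: -32 ≤ 39 ✓
C4: 4 ≥ 0 ✓
C5: -28 ≥ -32 ✓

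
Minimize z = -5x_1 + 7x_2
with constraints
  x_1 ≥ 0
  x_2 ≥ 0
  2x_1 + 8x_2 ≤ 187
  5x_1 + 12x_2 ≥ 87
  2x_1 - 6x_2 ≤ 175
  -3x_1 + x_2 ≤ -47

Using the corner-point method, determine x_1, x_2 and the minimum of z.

Feasible corners and z = -5x_1 + 7x_2:
  (87/5, 0) → z = -87
  (175/2, 0) → z = -875/2
  (1261/14, 6/7) → z = -6221/14
  (563/26, 467/26) → z = 227/13
  (651/41, 26/41) → z = -3073/41

At the optimal vertex, 2x_1 + 8x_2 = 187 and 2x_1 - 6x_2 = 175.
Solving simultaneously gives x_1 = 1261/14, x_2 = 6/7.

x_1 = 1261/14, x_2 = 6/7, minimum z = -6221/14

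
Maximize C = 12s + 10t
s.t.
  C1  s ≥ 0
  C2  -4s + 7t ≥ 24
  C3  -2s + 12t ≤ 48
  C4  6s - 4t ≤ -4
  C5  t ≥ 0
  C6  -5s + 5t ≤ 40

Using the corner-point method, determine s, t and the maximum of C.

Vertices and C = 12s + 10t:
  (0, 24/7) → C = 240/7
  (0, 4) → C = 40
  (24/17, 72/17) → C = 1008/17

s = 24/17, t = 72/17, maximum C = 1008/17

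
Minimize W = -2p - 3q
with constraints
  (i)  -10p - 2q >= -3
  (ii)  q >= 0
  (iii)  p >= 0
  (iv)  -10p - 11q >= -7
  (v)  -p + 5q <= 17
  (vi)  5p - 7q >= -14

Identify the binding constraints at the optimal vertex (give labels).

Vertices and W = -2p - 3q:
  (3/10, 0) → W = -3/5
  (19/90, 4/9) → W = -79/45
  (0, 0) → W = 0
  (0, 7/11) → W = -21/11

The minimum is at (0, 7/11). Substituting into each constraint, equality holds for (iii) and (iv); the remaining constraints have slack.

(iii) and (iv)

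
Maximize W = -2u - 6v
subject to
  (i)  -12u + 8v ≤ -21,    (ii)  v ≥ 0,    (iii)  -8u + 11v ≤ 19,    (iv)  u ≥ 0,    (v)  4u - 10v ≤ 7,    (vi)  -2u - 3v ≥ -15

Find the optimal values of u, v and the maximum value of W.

u = 7/4, v = 0, maximum W = -7/2

Corner points and W = -2u - 6v:
  (7/4, 0) → W = -7/2
  (183/52, 69/26) → W = -597/26
  (171/32, 23/16) → W = -309/16

The optimum lies where -12u + 8v = -21 and v = 0.
Solving simultaneously gives u = 7/4, v = 0.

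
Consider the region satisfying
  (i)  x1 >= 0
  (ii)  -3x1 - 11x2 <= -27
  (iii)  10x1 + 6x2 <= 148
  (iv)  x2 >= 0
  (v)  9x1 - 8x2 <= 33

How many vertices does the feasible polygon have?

4

Pairwise boundary intersections that survive every other constraint:
  (0, 27/11)
  (0, 74/3)
  (193/41, 48/41)
  (691/67, 501/67)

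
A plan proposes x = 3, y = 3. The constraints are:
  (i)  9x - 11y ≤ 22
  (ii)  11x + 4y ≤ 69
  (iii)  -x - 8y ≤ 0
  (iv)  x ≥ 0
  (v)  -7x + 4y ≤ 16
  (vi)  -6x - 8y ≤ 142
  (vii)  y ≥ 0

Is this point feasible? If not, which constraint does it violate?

(i): -6 ≤ 22 ✓
(ii): 45 ≤ 69 ✓
(iii): -27 ≤ 0 ✓
(iv): 3 ≥ 0 ✓
(v): -9 ≤ 16 ✓
(vi): -42 ≤ 142 ✓
(vii): 3 ≥ 0 ✓

feasible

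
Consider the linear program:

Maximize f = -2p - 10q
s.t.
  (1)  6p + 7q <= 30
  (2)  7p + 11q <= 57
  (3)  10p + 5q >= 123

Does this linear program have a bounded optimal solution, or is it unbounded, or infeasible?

From the feasible point (711/40, -219/20), moving in the direction (7, -6) keeps every constraint satisfied while f increases without bound.

unbounded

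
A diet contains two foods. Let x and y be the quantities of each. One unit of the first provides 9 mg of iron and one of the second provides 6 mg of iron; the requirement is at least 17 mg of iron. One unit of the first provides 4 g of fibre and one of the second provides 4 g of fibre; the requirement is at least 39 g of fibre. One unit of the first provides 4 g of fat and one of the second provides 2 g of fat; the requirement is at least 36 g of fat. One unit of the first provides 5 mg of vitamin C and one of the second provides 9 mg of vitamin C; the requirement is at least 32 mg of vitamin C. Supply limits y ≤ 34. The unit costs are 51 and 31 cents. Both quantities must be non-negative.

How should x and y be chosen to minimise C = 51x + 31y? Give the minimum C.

x = 33/4, y = 3/2, minimum C = 1869/4

Feasible corners and C = 51x + 31y:
  (0, 18) → C = 558
  (0, 34) → C = 1054
  (39/4, 0) → C = 1989/4
  (33/4, 3/2) → C = 1869/4
The feasible region is unbounded (it extends along (1, 0)), but C strictly increases along every unbounded feasible direction, so there is no improving ray and the minimum is attained at a vertex.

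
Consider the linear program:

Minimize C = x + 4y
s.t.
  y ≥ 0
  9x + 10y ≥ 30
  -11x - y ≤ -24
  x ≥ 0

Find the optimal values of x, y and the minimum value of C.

The feasible region is unbounded (it extends along (0, 1), (1, 0)), but C strictly increases along every unbounded feasible direction, so there is no improving ray and the minimum is attained at a vertex.

x = 10/3, y = 0, minimum C = 10/3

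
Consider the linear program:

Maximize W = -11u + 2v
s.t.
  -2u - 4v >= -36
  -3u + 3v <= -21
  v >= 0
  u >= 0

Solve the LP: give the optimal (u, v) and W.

u = 7, v = 0, maximum W = -77

Feasible corners and W = -11u + 2v:
  (32/3, 11/3) → W = -110
  (18, 0) → W = -198
  (7, 0) → W = -77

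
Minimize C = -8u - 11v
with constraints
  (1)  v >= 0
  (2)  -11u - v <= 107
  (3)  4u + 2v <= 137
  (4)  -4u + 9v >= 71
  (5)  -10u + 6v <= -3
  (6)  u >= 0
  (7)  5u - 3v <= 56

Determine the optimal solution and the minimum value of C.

u = 207/11, v = 679/22, minimum C = -10781/22

Feasible corners and C = -8u - 11v:
  (207/11, 679/22) → C = -10781/22
  (523/22, 461/22) → C = -9255/22
  (151/22, 361/33) → C = -5783/33
  (239/11, 193/11) → C = -4035/11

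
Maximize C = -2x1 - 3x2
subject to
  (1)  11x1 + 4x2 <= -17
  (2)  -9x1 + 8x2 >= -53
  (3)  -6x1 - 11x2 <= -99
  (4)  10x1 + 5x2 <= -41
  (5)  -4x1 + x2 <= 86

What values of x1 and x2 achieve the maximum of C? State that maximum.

Feasible corners and C = -2x1 - 3x2:
  (-473/40, 309/20) → C = -227/10
  (-847/50, 456/25) → C = -521/25
  (-157/10, 116/5) → C = -191/5

The binding constraints are -6x1 - 11x2 = -99 and -4x1 + x2 = 86.
Solving simultaneously gives x1 = -847/50, x2 = 456/25.

x1 = -847/50, x2 = 456/25, maximum C = -521/25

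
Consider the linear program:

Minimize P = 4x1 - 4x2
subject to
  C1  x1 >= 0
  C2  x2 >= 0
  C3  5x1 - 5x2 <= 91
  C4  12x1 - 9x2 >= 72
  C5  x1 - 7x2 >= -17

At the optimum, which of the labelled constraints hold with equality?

C4 and C5

Feasible corners and P = 4x1 - 4x2:
  (91/5, 0) → P = 364/5
  (6, 0) → P = 24
  (361/15, 88/15) → P = 364/5
  (219/25, 92/25) → P = 508/25

The minimum is at (219/25, 92/25). Substituting into each constraint, equality holds for C4 and C5; the remaining constraints have slack.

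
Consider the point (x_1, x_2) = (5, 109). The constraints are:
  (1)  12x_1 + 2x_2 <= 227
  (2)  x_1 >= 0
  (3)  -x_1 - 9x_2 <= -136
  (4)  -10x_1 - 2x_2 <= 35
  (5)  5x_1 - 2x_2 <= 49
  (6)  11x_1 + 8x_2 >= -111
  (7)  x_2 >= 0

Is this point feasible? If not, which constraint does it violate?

Constraint (1): 12x_1 + 2x_2 = 278, which is not ≤ 227. All other constraints are satisfied.

not feasible — violates (1)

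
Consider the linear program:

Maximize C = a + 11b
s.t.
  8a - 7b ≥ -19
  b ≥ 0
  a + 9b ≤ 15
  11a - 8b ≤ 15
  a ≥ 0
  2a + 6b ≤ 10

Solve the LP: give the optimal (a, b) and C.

a = 0, b = 5/3, maximum C = 55/3

Corner points and C = a + 11b:
  (15/11, 0) → C = 15/11
  (0, 0) → C = 0
  (0, 5/3) → C = 55/3
  (85/41, 40/41) → C = 525/41

At the optimal vertex, a + 9b = 15 and a = 0.
Solving simultaneously gives a = 0, b = 5/3.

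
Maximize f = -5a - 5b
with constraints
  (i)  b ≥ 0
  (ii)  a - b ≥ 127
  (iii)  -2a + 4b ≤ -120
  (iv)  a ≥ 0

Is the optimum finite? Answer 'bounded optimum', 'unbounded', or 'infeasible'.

bounded optimum

Corner points and f = -5a - 5b:
  (127, 0) → f = -635
  (194, 67) → f = -1305
The feasible region has finitely many vertices and no improving ray; the maximum is -635 at (127, 0).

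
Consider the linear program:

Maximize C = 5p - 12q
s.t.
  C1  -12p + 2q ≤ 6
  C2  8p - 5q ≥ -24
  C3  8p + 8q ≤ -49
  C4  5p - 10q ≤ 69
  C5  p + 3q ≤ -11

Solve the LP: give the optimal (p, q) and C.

p = -9/5, q = -39/5, maximum C = 423/5

Feasible corners and C = 5p - 12q:
  (-73/56, -135/28) → C = 2875/56
  (-9/5, -39/5) → C = 423/5
  (31/60, -797/120) → C = 4937/60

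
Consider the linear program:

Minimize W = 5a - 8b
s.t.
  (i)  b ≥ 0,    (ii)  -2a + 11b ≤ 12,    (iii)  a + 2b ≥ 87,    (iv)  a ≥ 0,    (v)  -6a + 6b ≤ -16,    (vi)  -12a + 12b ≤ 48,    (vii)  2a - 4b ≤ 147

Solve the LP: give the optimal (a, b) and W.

Extreme points and W = 5a - 8b:
  (311/5, 62/5) → W = 1059/5
  (1665/14, 159/7) → W = 5781/14
  (321/4, 27/8) → W = 1497/4

The optimum lies where -2a + 11b = 12 and a + 2b = 87.
Solving simultaneously gives a = 311/5, b = 62/5.

a = 311/5, b = 62/5, minimum W = 1059/5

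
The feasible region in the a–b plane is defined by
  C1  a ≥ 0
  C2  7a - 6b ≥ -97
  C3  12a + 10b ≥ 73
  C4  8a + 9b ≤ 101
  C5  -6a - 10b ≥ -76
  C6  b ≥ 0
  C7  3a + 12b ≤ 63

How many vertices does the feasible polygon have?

Of the 21 pairwise boundary intersections, those satisfying every inequality are:
  (73/12, 0)
  (41/19, 179/38)
  (163/13, 1/13)
  (101/8, 0)
  (47/7, 25/7)

5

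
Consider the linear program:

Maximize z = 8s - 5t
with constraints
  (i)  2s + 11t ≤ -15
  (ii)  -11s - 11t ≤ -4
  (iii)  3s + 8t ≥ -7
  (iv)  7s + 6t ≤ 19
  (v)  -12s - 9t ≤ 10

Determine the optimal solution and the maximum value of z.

s = 97/19, t = -53/19, maximum z = 1041/19

Corner points and z = 8s - 5t:
  (43/17, -31/17) → z = 499/17
  (23/5, -11/5) → z = 239/5
  (97/19, -53/19) → z = 1041/19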